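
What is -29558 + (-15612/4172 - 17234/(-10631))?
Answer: -327766552945/11088133 ≈ -29560.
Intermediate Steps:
-29558 + (-15612/4172 - 17234/(-10631)) = -29558 + (-15612*1/4172 - 17234*(-1/10631)) = -29558 + (-3903/1043 + 17234/10631) = -29558 - 23517731/11088133 = -327766552945/11088133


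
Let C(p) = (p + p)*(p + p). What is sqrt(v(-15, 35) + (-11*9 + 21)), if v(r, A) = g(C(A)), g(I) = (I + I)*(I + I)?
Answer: sqrt(96039922) ≈ 9800.0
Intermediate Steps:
C(p) = 4*p**2 (C(p) = (2*p)*(2*p) = 4*p**2)
g(I) = 4*I**2 (g(I) = (2*I)*(2*I) = 4*I**2)
v(r, A) = 64*A**4 (v(r, A) = 4*(4*A**2)**2 = 4*(16*A**4) = 64*A**4)
sqrt(v(-15, 35) + (-11*9 + 21)) = sqrt(64*35**4 + (-11*9 + 21)) = sqrt(64*1500625 + (-99 + 21)) = sqrt(96040000 - 78) = sqrt(96039922)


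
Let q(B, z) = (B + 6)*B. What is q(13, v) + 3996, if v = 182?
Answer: 4243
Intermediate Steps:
q(B, z) = B*(6 + B) (q(B, z) = (6 + B)*B = B*(6 + B))
q(13, v) + 3996 = 13*(6 + 13) + 3996 = 13*19 + 3996 = 247 + 3996 = 4243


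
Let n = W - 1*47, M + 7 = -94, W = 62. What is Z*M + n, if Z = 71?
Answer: -7156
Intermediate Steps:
M = -101 (M = -7 - 94 = -101)
n = 15 (n = 62 - 1*47 = 62 - 47 = 15)
Z*M + n = 71*(-101) + 15 = -7171 + 15 = -7156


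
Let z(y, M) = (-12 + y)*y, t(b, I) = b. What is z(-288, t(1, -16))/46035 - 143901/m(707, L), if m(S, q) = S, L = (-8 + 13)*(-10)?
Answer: -48617761/241087 ≈ -201.66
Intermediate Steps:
z(y, M) = y*(-12 + y)
L = -50 (L = 5*(-10) = -50)
z(-288, t(1, -16))/46035 - 143901/m(707, L) = -288*(-12 - 288)/46035 - 143901/707 = -288*(-300)*(1/46035) - 143901*1/707 = 86400*(1/46035) - 143901/707 = 640/341 - 143901/707 = -48617761/241087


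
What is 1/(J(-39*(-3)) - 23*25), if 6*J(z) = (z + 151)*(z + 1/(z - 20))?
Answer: 291/1353575 ≈ 0.00021499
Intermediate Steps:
J(z) = (151 + z)*(z + 1/(-20 + z))/6 (J(z) = ((z + 151)*(z + 1/(z - 20)))/6 = ((151 + z)*(z + 1/(-20 + z)))/6 = (151 + z)*(z + 1/(-20 + z))/6)
1/(J(-39*(-3)) - 23*25) = 1/((151 + (-39*(-3))³ - (-117741)*(-3) + 131*(-39*(-3))²)/(6*(-20 - 39*(-3))) - 23*25) = 1/((151 + 117³ - 3019*117 + 131*117²)/(6*(-20 + 117)) - 575) = 1/((⅙)*(151 + 1601613 - 353223 + 131*13689)/97 - 575) = 1/((⅙)*(1/97)*(151 + 1601613 - 353223 + 1793259) - 575) = 1/((⅙)*(1/97)*3041800 - 575) = 1/(1520900/291 - 575) = 1/(1353575/291) = 291/1353575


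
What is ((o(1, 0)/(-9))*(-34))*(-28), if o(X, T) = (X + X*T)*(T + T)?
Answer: 0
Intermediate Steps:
o(X, T) = 2*T*(X + T*X) (o(X, T) = (X + T*X)*(2*T) = 2*T*(X + T*X))
((o(1, 0)/(-9))*(-34))*(-28) = (((2*0*1*(1 + 0))/(-9))*(-34))*(-28) = (((2*0*1*1)*(-⅑))*(-34))*(-28) = ((0*(-⅑))*(-34))*(-28) = (0*(-34))*(-28) = 0*(-28) = 0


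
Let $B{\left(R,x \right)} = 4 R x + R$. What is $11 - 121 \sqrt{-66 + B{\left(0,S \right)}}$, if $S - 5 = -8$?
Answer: $11 - 121 i \sqrt{66} \approx 11.0 - 983.01 i$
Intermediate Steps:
$S = -3$ ($S = 5 - 8 = -3$)
$B{\left(R,x \right)} = R + 4 R x$ ($B{\left(R,x \right)} = 4 R x + R = R + 4 R x$)
$11 - 121 \sqrt{-66 + B{\left(0,S \right)}} = 11 - 121 \sqrt{-66 + 0 \left(1 + 4 \left(-3\right)\right)} = 11 - 121 \sqrt{-66 + 0 \left(1 - 12\right)} = 11 - 121 \sqrt{-66 + 0 \left(-11\right)} = 11 - 121 \sqrt{-66 + 0} = 11 - 121 \sqrt{-66} = 11 - 121 i \sqrt{66}$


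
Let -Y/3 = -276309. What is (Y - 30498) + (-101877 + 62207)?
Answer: 758759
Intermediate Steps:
Y = 828927 (Y = -3*(-276309) = 828927)
(Y - 30498) + (-101877 + 62207) = (828927 - 30498) + (-101877 + 62207) = 798429 - 39670 = 758759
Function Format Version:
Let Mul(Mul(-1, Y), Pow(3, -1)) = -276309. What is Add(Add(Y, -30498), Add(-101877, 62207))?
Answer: 758759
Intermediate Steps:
Y = 828927 (Y = Mul(-3, -276309) = 828927)
Add(Add(Y, -30498), Add(-101877, 62207)) = Add(Add(828927, -30498), Add(-101877, 62207)) = Add(798429, -39670) = 758759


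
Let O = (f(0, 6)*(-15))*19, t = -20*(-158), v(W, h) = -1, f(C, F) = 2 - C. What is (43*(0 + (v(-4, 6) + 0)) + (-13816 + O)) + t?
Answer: -11269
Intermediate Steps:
t = 3160
O = -570 (O = ((2 - 1*0)*(-15))*19 = ((2 + 0)*(-15))*19 = (2*(-15))*19 = -30*19 = -570)
(43*(0 + (v(-4, 6) + 0)) + (-13816 + O)) + t = (43*(0 + (-1 + 0)) + (-13816 - 570)) + 3160 = (43*(0 - 1) - 14386) + 3160 = (43*(-1) - 14386) + 3160 = (-43 - 14386) + 3160 = -14429 + 3160 = -11269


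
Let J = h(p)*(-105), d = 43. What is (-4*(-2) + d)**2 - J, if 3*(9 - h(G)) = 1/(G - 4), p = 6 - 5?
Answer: 10673/3 ≈ 3557.7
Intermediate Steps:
p = 1
h(G) = 9 - 1/(3*(-4 + G)) (h(G) = 9 - 1/(3*(G - 4)) = 9 - 1/(3*(-4 + G)))
J = -2870/3 (J = ((-109 + 27*1)/(3*(-4 + 1)))*(-105) = ((1/3)*(-109 + 27)/(-3))*(-105) = ((1/3)*(-1/3)*(-82))*(-105) = (82/9)*(-105) = -2870/3 ≈ -956.67)
(-4*(-2) + d)**2 - J = (-4*(-2) + 43)**2 - 1*(-2870/3) = (8 + 43)**2 + 2870/3 = 51**2 + 2870/3 = 2601 + 2870/3 = 10673/3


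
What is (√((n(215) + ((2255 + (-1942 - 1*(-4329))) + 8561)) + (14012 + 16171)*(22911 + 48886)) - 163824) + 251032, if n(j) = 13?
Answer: 87208 + √2167062067 ≈ 1.3376e+5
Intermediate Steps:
(√((n(215) + ((2255 + (-1942 - 1*(-4329))) + 8561)) + (14012 + 16171)*(22911 + 48886)) - 163824) + 251032 = (√((13 + ((2255 + (-1942 - 1*(-4329))) + 8561)) + (14012 + 16171)*(22911 + 48886)) - 163824) + 251032 = (√((13 + ((2255 + (-1942 + 4329)) + 8561)) + 30183*71797) - 163824) + 251032 = (√((13 + ((2255 + 2387) + 8561)) + 2167048851) - 163824) + 251032 = (√((13 + (4642 + 8561)) + 2167048851) - 163824) + 251032 = (√((13 + 13203) + 2167048851) - 163824) + 251032 = (√(13216 + 2167048851) - 163824) + 251032 = (√2167062067 - 163824) + 251032 = (-163824 + √2167062067) + 251032 = 87208 + √2167062067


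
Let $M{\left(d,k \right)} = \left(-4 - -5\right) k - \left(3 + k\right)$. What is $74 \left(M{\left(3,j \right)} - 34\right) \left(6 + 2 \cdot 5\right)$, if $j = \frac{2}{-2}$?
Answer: $-43808$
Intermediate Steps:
$j = -1$ ($j = 2 \left(- \frac{1}{2}\right) = -1$)
$M{\left(d,k \right)} = -3$ ($M{\left(d,k \right)} = \left(-4 + 5\right) k - \left(3 + k\right) = 1 k - \left(3 + k\right) = k - \left(3 + k\right) = -3$)
$74 \left(M{\left(3,j \right)} - 34\right) \left(6 + 2 \cdot 5\right) = 74 \left(-3 - 34\right) \left(6 + 2 \cdot 5\right) = 74 \left(-3 - 34\right) \left(6 + 10\right) = 74 \left(-37\right) 16 = \left(-2738\right) 16 = -43808$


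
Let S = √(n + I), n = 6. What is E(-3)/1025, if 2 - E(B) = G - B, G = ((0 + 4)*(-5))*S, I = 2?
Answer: -1/1025 + 8*√2/205 ≈ 0.054213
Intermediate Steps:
S = 2*√2 (S = √(6 + 2) = √8 = 2*√2 ≈ 2.8284)
G = -40*√2 (G = ((0 + 4)*(-5))*(2*√2) = (4*(-5))*(2*√2) = -40*√2 ≈ -56.569)
E(B) = 2 + B + 40*√2 (E(B) = 2 - (-40*√2 - B) = 2 - (-B - 40*√2) = 2 + (B + 40*√2) = 2 + B + 40*√2)
E(-3)/1025 = (2 - 3 + 40*√2)/1025 = (-1 + 40*√2)*(1/1025) = -1/1025 + 8*√2/205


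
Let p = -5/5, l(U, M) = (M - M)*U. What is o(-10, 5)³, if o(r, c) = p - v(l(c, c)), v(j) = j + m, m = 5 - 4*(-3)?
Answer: -5832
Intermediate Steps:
m = 17 (m = 5 + 12 = 17)
l(U, M) = 0 (l(U, M) = 0*U = 0)
p = -1 (p = -5*⅕ = -1)
v(j) = 17 + j (v(j) = j + 17 = 17 + j)
o(r, c) = -18 (o(r, c) = -1 - (17 + 0) = -1 - 1*17 = -1 - 17 = -18)
o(-10, 5)³ = (-18)³ = -5832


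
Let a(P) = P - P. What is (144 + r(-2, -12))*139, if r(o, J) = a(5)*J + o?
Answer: 19738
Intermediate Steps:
a(P) = 0
r(o, J) = o (r(o, J) = 0*J + o = 0 + o = o)
(144 + r(-2, -12))*139 = (144 - 2)*139 = 142*139 = 19738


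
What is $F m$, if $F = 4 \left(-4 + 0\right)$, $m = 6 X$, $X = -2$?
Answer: $192$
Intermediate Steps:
$m = -12$ ($m = 6 \left(-2\right) = -12$)
$F = -16$ ($F = 4 \left(-4\right) = -16$)
$F m = \left(-16\right) \left(-12\right) = 192$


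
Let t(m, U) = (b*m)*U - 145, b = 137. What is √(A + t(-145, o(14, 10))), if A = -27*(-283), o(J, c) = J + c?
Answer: 4*I*√29329 ≈ 685.03*I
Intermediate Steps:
t(m, U) = -145 + 137*U*m (t(m, U) = (137*m)*U - 145 = 137*U*m - 145 = -145 + 137*U*m)
A = 7641
√(A + t(-145, o(14, 10))) = √(7641 + (-145 + 137*(14 + 10)*(-145))) = √(7641 + (-145 + 137*24*(-145))) = √(7641 + (-145 - 476760)) = √(7641 - 476905) = √(-469264) = 4*I*√29329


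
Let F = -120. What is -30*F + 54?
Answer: 3654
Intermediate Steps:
-30*F + 54 = -30*(-120) + 54 = 3600 + 54 = 3654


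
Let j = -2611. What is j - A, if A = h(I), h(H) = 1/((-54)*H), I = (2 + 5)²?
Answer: -6908705/2646 ≈ -2611.0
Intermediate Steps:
I = 49 (I = 7² = 49)
h(H) = -1/(54*H)
A = -1/2646 (A = -1/54/49 = -1/54*1/49 = -1/2646 ≈ -0.00037793)
j - A = -2611 - 1*(-1/2646) = -2611 + 1/2646 = -6908705/2646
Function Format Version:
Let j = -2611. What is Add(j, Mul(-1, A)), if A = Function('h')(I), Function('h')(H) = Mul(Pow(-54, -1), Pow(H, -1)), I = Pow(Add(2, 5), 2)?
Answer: Rational(-6908705, 2646) ≈ -2611.0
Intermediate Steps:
I = 49 (I = Pow(7, 2) = 49)
Function('h')(H) = Mul(Rational(-1, 54), Pow(H, -1))
A = Rational(-1, 2646) (A = Mul(Rational(-1, 54), Pow(49, -1)) = Mul(Rational(-1, 54), Rational(1, 49)) = Rational(-1, 2646) ≈ -0.00037793)
Add(j, Mul(-1, A)) = Add(-2611, Mul(-1, Rational(-1, 2646))) = Add(-2611, Rational(1, 2646)) = Rational(-6908705, 2646)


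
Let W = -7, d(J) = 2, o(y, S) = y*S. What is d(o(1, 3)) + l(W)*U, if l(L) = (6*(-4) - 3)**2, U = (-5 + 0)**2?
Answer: 18227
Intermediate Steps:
o(y, S) = S*y
U = 25 (U = (-5)**2 = 25)
l(L) = 729 (l(L) = (-24 - 3)**2 = (-27)**2 = 729)
d(o(1, 3)) + l(W)*U = 2 + 729*25 = 2 + 18225 = 18227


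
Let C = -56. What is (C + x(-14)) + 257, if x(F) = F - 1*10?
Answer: 177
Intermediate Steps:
x(F) = -10 + F (x(F) = F - 10 = -10 + F)
(C + x(-14)) + 257 = (-56 + (-10 - 14)) + 257 = (-56 - 24) + 257 = -80 + 257 = 177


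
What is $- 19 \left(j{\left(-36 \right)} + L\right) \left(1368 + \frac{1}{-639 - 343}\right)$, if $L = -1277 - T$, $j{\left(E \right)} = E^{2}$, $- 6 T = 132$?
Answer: $- \frac{1046489125}{982} \approx -1.0657 \cdot 10^{6}$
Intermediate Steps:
$T = -22$ ($T = \left(- \frac{1}{6}\right) 132 = -22$)
$L = -1255$ ($L = -1277 - -22 = -1277 + 22 = -1255$)
$- 19 \left(j{\left(-36 \right)} + L\right) \left(1368 + \frac{1}{-639 - 343}\right) = - 19 \left(\left(-36\right)^{2} - 1255\right) \left(1368 + \frac{1}{-639 - 343}\right) = - 19 \left(1296 - 1255\right) \left(1368 + \frac{1}{-982}\right) = - 19 \cdot 41 \left(1368 - \frac{1}{982}\right) = - 19 \cdot 41 \cdot \frac{1343375}{982} = \left(-19\right) \frac{55078375}{982} = - \frac{1046489125}{982}$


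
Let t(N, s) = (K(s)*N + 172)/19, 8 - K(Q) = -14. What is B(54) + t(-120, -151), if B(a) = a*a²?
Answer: 2989348/19 ≈ 1.5733e+5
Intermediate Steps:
K(Q) = 22 (K(Q) = 8 - 1*(-14) = 8 + 14 = 22)
B(a) = a³
t(N, s) = 172/19 + 22*N/19 (t(N, s) = (22*N + 172)/19 = (172 + 22*N)*(1/19) = 172/19 + 22*N/19)
B(54) + t(-120, -151) = 54³ + (172/19 + (22/19)*(-120)) = 157464 + (172/19 - 2640/19) = 157464 - 2468/19 = 2989348/19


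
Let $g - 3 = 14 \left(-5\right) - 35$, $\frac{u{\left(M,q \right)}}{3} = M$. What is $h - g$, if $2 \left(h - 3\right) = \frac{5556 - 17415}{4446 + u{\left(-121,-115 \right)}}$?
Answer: $\frac{281857}{2722} \approx 103.55$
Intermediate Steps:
$u{\left(M,q \right)} = 3 M$
$g = -102$ ($g = 3 + \left(14 \left(-5\right) - 35\right) = 3 - 105 = -102$)
$h = \frac{4213}{2722}$ ($h = 3 + \frac{\left(5556 - 17415\right) \frac{1}{4446 + 3 \left(-121\right)}}{2} = 3 + \frac{\left(-11859\right) \frac{1}{4446 - 363}}{2} = 3 + \frac{\left(-11859\right) \frac{1}{4083}}{2} = 3 + \frac{1}{2} \left(- \frac{3953}{1361}\right) = 3 - \frac{3953}{2722} = \frac{4213}{2722} \approx 1.5478$)
$h - g = \frac{4213}{2722} - -102 = \frac{4213}{2722} + 102 = \frac{281857}{2722}$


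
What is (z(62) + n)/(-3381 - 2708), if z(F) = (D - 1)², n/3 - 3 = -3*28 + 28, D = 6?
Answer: 134/6089 ≈ 0.022007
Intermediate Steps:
n = -159 (n = 9 + 3*(-3*28 + 28) = 9 + 3*(-84 + 28) = 9 + 3*(-56) = 9 - 168 = -159)
z(F) = 25 (z(F) = (6 - 1)² = 5² = 25)
(z(62) + n)/(-3381 - 2708) = (25 - 159)/(-3381 - 2708) = -134/(-6089) = -134*(-1/6089) = 134/6089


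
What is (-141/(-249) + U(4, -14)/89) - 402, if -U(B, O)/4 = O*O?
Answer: -3030463/7387 ≈ -410.24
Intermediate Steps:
U(B, O) = -4*O**2 (U(B, O) = -4*O*O = -4*O**2)
(-141/(-249) + U(4, -14)/89) - 402 = (-141/(-249) - 4*(-14)**2/89) - 402 = (-141*(-1/249) - 4*196*(1/89)) - 402 = (47/83 - 784*1/89) - 402 = (47/83 - 784/89) - 402 = -60889/7387 - 402 = -3030463/7387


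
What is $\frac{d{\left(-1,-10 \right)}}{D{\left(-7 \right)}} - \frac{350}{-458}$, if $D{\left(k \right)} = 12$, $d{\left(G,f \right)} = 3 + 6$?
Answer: $\frac{1387}{916} \approx 1.5142$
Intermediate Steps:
$d{\left(G,f \right)} = 9$
$\frac{d{\left(-1,-10 \right)}}{D{\left(-7 \right)}} - \frac{350}{-458} = \frac{9}{12} - \frac{350}{-458} = 9 \cdot \frac{1}{12} - - \frac{175}{229} = \frac{3}{4} + \frac{175}{229} = \frac{1387}{916}$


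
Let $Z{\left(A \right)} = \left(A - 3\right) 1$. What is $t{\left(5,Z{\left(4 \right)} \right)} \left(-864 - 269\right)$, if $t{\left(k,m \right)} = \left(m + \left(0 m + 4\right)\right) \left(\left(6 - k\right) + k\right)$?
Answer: $-33990$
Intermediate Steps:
$Z{\left(A \right)} = -3 + A$ ($Z{\left(A \right)} = \left(-3 + A\right) 1 = -3 + A$)
$t{\left(k,m \right)} = 24 + 6 m$ ($t{\left(k,m \right)} = \left(m + \left(0 + 4\right)\right) 6 = \left(m + 4\right) 6 = \left(4 + m\right) 6 = 24 + 6 m$)
$t{\left(5,Z{\left(4 \right)} \right)} \left(-864 - 269\right) = \left(24 + 6 \left(-3 + 4\right)\right) \left(-864 - 269\right) = \left(24 + 6 \cdot 1\right) \left(-1133\right) = \left(24 + 6\right) \left(-1133\right) = 30 \left(-1133\right) = -33990$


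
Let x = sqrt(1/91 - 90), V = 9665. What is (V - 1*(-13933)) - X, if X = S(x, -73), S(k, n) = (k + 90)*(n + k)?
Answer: 2753477/91 - 17*I*sqrt(745199)/91 ≈ 30258.0 - 161.27*I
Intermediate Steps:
x = I*sqrt(745199)/91 (x = sqrt(1/91 - 90) = sqrt(-8189/91) = I*sqrt(745199)/91 ≈ 9.4863*I)
S(k, n) = (90 + k)*(k + n)
X = -606059/91 + 17*I*sqrt(745199)/91 (X = (I*sqrt(745199)/91)**2 + 90*(I*sqrt(745199)/91) + 90*(-73) + (I*sqrt(745199)/91)*(-73) = -8189/91 + 90*I*sqrt(745199)/91 - 6570 - 73*I*sqrt(745199)/91 = -606059/91 + 17*I*sqrt(745199)/91 ≈ -6660.0 + 161.27*I)
(V - 1*(-13933)) - X = (9665 - 1*(-13933)) - (-606059/91 + 17*I*sqrt(745199)/91) = (9665 + 13933) + (606059/91 - 17*I*sqrt(745199)/91) = 23598 + (606059/91 - 17*I*sqrt(745199)/91) = 2753477/91 - 17*I*sqrt(745199)/91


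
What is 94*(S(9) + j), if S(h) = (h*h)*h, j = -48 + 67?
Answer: 70312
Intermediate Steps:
j = 19
S(h) = h**3 (S(h) = h**2*h = h**3)
94*(S(9) + j) = 94*(9**3 + 19) = 94*(729 + 19) = 94*748 = 70312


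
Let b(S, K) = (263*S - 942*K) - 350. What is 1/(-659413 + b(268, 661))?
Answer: -1/1211941 ≈ -8.2512e-7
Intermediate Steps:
b(S, K) = -350 - 942*K + 263*S (b(S, K) = (-942*K + 263*S) - 350 = -350 - 942*K + 263*S)
1/(-659413 + b(268, 661)) = 1/(-659413 + (-350 - 942*661 + 263*268)) = 1/(-659413 + (-350 - 622662 + 70484)) = 1/(-659413 - 552528) = 1/(-1211941) = -1/1211941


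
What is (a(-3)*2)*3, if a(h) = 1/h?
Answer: -2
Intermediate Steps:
(a(-3)*2)*3 = (2/(-3))*3 = -⅓*2*3 = -⅔*3 = -2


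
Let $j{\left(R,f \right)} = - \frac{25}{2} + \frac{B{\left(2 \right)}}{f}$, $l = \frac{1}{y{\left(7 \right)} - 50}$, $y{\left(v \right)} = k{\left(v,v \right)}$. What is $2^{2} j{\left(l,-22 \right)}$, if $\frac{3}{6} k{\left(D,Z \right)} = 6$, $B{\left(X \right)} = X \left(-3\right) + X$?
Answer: $- \frac{542}{11} \approx -49.273$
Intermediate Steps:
$B{\left(X \right)} = - 2 X$ ($B{\left(X \right)} = - 3 X + X = - 2 X$)
$k{\left(D,Z \right)} = 12$ ($k{\left(D,Z \right)} = 2 \cdot 6 = 12$)
$y{\left(v \right)} = 12$
$l = - \frac{1}{38}$ ($l = \frac{1}{12 - 50} = \frac{1}{-38} = - \frac{1}{38} \approx -0.026316$)
$j{\left(R,f \right)} = - \frac{25}{2} - \frac{4}{f}$ ($j{\left(R,f \right)} = - \frac{25}{2} + \frac{\left(-2\right) 2}{f} = \left(-25\right) \frac{1}{2} - \frac{4}{f} = - \frac{25}{2} - \frac{4}{f}$)
$2^{2} j{\left(l,-22 \right)} = 2^{2} \left(- \frac{25}{2} - \frac{4}{-22}\right) = 4 \left(- \frac{25}{2} - - \frac{2}{11}\right) = 4 \left(- \frac{25}{2} + \frac{2}{11}\right) = 4 \left(- \frac{271}{22}\right) = - \frac{542}{11}$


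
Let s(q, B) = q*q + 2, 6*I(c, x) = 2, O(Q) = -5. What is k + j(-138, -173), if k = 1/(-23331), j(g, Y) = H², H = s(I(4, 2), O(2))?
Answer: 2807470/629937 ≈ 4.4567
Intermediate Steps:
I(c, x) = ⅓ (I(c, x) = (⅙)*2 = ⅓)
s(q, B) = 2 + q² (s(q, B) = q² + 2 = 2 + q²)
H = 19/9 (H = 2 + (⅓)² = 2 + ⅑ = 19/9 ≈ 2.1111)
j(g, Y) = 361/81 (j(g, Y) = (19/9)² = 361/81)
k = -1/23331 ≈ -4.2861e-5
k + j(-138, -173) = -1/23331 + 361/81 = 2807470/629937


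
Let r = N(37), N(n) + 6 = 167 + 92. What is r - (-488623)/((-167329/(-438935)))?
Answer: 214516070742/167329 ≈ 1.2820e+6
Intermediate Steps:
N(n) = 253 (N(n) = -6 + (167 + 92) = -6 + 259 = 253)
r = 253
r - (-488623)/((-167329/(-438935))) = 253 - (-488623)/((-167329/(-438935))) = 253 - (-488623)/((-167329*(-1/438935))) = 253 - (-488623)/167329/438935 = 253 - (-488623)*438935/167329 = 253 - 1*(-214473736505/167329) = 253 + 214473736505/167329 = 214516070742/167329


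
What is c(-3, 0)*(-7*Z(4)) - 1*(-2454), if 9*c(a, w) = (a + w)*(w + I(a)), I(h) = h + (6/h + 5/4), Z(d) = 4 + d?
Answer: 2384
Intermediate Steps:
I(h) = 5/4 + h + 6/h (I(h) = h + (6/h + 5*(¼)) = h + (6/h + 5/4) = h + (5/4 + 6/h) = 5/4 + h + 6/h)
c(a, w) = (a + w)*(5/4 + a + w + 6/a)/9 (c(a, w) = ((a + w)*(w + (5/4 + a + 6/a)))/9 = ((a + w)*(5/4 + a + w + 6/a))/9 = (a + w)*(5/4 + a + w + 6/a)/9)
c(-3, 0)*(-7*Z(4)) - 1*(-2454) = ((1/36)*(-3*(24 + 4*0² - 3*(5 + 4*(-3)) + 4*(-3)*0) + 0*(24 - 3*(5 + 4*(-3))))/(-3))*(-7*(4 + 4)) - 1*(-2454) = ((1/36)*(-⅓)*(-3*(24 + 4*0 - 3*(5 - 12) + 0) + 0*(24 - 3*(5 - 12))))*(-7*8) + 2454 = ((1/36)*(-⅓)*(-3*(24 + 0 - 3*(-7) + 0) + 0*(24 - 3*(-7))))*(-56) + 2454 = ((1/36)*(-⅓)*(-3*(24 + 0 + 21 + 0) + 0*(24 + 21)))*(-56) + 2454 = ((1/36)*(-⅓)*(-3*45 + 0*45))*(-56) + 2454 = ((1/36)*(-⅓)*(-135 + 0))*(-56) + 2454 = ((1/36)*(-⅓)*(-135))*(-56) + 2454 = (5/4)*(-56) + 2454 = -70 + 2454 = 2384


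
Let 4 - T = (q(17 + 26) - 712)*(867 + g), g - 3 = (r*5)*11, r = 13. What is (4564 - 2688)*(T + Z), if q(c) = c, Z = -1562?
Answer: 1986321932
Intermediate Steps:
g = 718 (g = 3 + (13*5)*11 = 3 + 65*11 = 3 + 715 = 718)
T = 1060369 (T = 4 - ((17 + 26) - 712)*(867 + 718) = 4 - (43 - 712)*1585 = 4 - (-669)*1585 = 4 - 1*(-1060365) = 4 + 1060365 = 1060369)
(4564 - 2688)*(T + Z) = (4564 - 2688)*(1060369 - 1562) = 1876*1058807 = 1986321932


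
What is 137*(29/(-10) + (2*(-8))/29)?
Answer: -137137/290 ≈ -472.89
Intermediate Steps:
137*(29/(-10) + (2*(-8))/29) = 137*(29*(-⅒) - 16*1/29) = 137*(-29/10 - 16/29) = 137*(-1001/290) = -137137/290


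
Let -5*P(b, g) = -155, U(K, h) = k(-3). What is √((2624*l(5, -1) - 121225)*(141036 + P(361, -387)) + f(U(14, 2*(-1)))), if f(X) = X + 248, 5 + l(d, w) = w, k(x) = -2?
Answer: I*√19321805677 ≈ 1.39e+5*I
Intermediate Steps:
l(d, w) = -5 + w
U(K, h) = -2
P(b, g) = 31 (P(b, g) = -⅕*(-155) = 31)
f(X) = 248 + X
√((2624*l(5, -1) - 121225)*(141036 + P(361, -387)) + f(U(14, 2*(-1)))) = √((2624*(-5 - 1) - 121225)*(141036 + 31) + (248 - 2)) = √((2624*(-6) - 121225)*141067 + 246) = √((-15744 - 121225)*141067 + 246) = √(-136969*141067 + 246) = √(-19321805923 + 246) = √(-19321805677) = I*√19321805677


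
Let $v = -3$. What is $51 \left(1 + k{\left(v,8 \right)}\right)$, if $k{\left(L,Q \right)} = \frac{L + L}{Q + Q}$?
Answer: $\frac{255}{8} \approx 31.875$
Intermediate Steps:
$k{\left(L,Q \right)} = \frac{L}{Q}$ ($k{\left(L,Q \right)} = \frac{2 L}{2 Q} = 2 L \frac{1}{2 Q} = \frac{L}{Q}$)
$51 \left(1 + k{\left(v,8 \right)}\right) = 51 \left(1 - \frac{3}{8}\right) = 51 \cdot \frac{5}{8} = \frac{255}{8}$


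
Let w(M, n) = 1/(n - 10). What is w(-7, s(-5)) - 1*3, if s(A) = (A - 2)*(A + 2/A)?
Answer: -412/139 ≈ -2.9640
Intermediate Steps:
s(A) = (-2 + A)*(A + 2/A)
w(M, n) = 1/(-10 + n)
w(-7, s(-5)) - 1*3 = 1/(-10 + (2 + (-5)² - 4/(-5) - 2*(-5))) - 1*3 = 1/(-10 + (2 + 25 - 4*(-⅕) + 10)) - 3 = 1/(-10 + (2 + 25 + ⅘ + 10)) - 3 = 1/(-10 + 189/5) - 3 = 1/(139/5) - 3 = 5/139 - 3 = -412/139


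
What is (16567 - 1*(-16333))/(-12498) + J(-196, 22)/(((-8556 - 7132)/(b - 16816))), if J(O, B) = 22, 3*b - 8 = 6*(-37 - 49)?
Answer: 86543419/4084763 ≈ 21.187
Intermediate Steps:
b = -508/3 (b = 8/3 + (6*(-37 - 49))/3 = 8/3 + (6*(-86))/3 = 8/3 + (1/3)*(-516) = 8/3 - 172 = -508/3 ≈ -169.33)
(16567 - 1*(-16333))/(-12498) + J(-196, 22)/(((-8556 - 7132)/(b - 16816))) = (16567 - 1*(-16333))/(-12498) + 22/(((-8556 - 7132)/(-508/3 - 16816))) = (16567 + 16333)*(-1/12498) + 22/((-15688/(-50956/3))) = 32900*(-1/12498) + 22/((-15688*(-3/50956))) = -16450/6249 + 22/(11766/12739) = -16450/6249 + 22*(12739/11766) = -16450/6249 + 140129/5883 = 86543419/4084763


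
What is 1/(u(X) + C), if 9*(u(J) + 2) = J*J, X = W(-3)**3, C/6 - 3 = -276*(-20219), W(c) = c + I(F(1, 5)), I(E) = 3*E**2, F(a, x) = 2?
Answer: 1/33541729 ≈ 2.9814e-8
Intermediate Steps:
W(c) = 12 + c (W(c) = c + 3*2**2 = c + 3*4 = c + 12 = 12 + c)
C = 33482682 (C = 18 + 6*(-276*(-20219)) = 18 + 6*5580444 = 18 + 33482664 = 33482682)
X = 729 (X = (12 - 3)**3 = 9**3 = 729)
u(J) = -2 + J**2/9 (u(J) = -2 + (J*J)/9 = -2 + J**2/9)
1/(u(X) + C) = 1/((-2 + (1/9)*729**2) + 33482682) = 1/((-2 + (1/9)*531441) + 33482682) = 1/((-2 + 59049) + 33482682) = 1/(59047 + 33482682) = 1/33541729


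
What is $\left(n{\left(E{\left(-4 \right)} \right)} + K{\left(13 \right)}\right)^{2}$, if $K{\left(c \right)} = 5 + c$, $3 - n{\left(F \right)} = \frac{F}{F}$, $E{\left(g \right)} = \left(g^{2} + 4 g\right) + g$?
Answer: $400$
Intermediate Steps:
$E{\left(g \right)} = g^{2} + 5 g$
$n{\left(F \right)} = 2$ ($n{\left(F \right)} = 3 - \frac{F}{F} = 3 - 1 = 2$)
$\left(n{\left(E{\left(-4 \right)} \right)} + K{\left(13 \right)}\right)^{2} = \left(2 + \left(5 + 13\right)\right)^{2} = \left(2 + 18\right)^{2} = 20^{2} = 400$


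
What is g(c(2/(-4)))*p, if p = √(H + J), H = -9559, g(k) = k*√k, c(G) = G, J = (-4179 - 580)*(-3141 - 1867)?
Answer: -3*I*√5294114/4 ≈ -1725.7*I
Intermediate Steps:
J = 23833072 (J = -4759*(-5008) = 23833072)
g(k) = k^(3/2)
p = 3*√2647057 (p = √(-9559 + 23833072) = √23823513 = 3*√2647057 ≈ 4880.9)
g(c(2/(-4)))*p = (2/(-4))^(3/2)*(3*√2647057) = (2*(-¼))^(3/2)*(3*√2647057) = (-½)^(3/2)*(3*√2647057) = (-I*√2/4)*(3*√2647057) = -3*I*√5294114/4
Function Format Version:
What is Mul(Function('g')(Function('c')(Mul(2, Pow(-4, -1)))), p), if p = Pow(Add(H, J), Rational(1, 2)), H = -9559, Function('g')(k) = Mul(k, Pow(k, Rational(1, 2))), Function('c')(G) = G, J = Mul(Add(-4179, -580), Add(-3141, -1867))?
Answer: Mul(Rational(-3, 4), I, Pow(5294114, Rational(1, 2))) ≈ Mul(-1725.7, I)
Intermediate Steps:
J = 23833072 (J = Mul(-4759, -5008) = 23833072)
Function('g')(k) = Pow(k, Rational(3, 2))
p = Mul(3, Pow(2647057, Rational(1, 2))) (p = Pow(Add(-9559, 23833072), Rational(1, 2)) = Pow(23823513, Rational(1, 2)) = Mul(3, Pow(2647057, Rational(1, 2))) ≈ 4880.9)
Mul(Function('g')(Function('c')(Mul(2, Pow(-4, -1)))), p) = Mul(Pow(Mul(2, Pow(-4, -1)), Rational(3, 2)), Mul(3, Pow(2647057, Rational(1, 2)))) = Mul(Pow(Mul(2, Rational(-1, 4)), Rational(3, 2)), Mul(3, Pow(2647057, Rational(1, 2)))) = Mul(Pow(Rational(-1, 2), Rational(3, 2)), Mul(3, Pow(2647057, Rational(1, 2)))) = Mul(Mul(Rational(-1, 4), I, Pow(2, Rational(1, 2))), Mul(3, Pow(2647057, Rational(1, 2)))) = Mul(Rational(-3, 4), I, Pow(5294114, Rational(1, 2)))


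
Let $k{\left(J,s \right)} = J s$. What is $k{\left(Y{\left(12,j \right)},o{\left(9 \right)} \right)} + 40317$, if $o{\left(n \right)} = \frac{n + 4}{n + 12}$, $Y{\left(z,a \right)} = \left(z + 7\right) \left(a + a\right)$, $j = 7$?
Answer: $\frac{121445}{3} \approx 40482.0$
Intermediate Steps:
$Y{\left(z,a \right)} = 2 a \left(7 + z\right)$ ($Y{\left(z,a \right)} = \left(7 + z\right) 2 a = 2 a \left(7 + z\right)$)
$o{\left(n \right)} = \frac{4 + n}{12 + n}$
$k{\left(Y{\left(12,j \right)},o{\left(9 \right)} \right)} + 40317 = 2 \cdot 7 \left(7 + 12\right) \frac{4 + 9}{12 + 9} + 40317 = 2 \cdot 7 \cdot 19 \cdot \frac{1}{21} \cdot 13 + 40317 = 266 \cdot \frac{1}{21} \cdot 13 + 40317 = 266 \cdot \frac{13}{21} + 40317 = \frac{494}{3} + 40317 = \frac{121445}{3}$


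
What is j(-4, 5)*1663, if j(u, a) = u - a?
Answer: -14967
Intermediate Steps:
j(-4, 5)*1663 = (-4 - 1*5)*1663 = (-4 - 5)*1663 = -9*1663 = -14967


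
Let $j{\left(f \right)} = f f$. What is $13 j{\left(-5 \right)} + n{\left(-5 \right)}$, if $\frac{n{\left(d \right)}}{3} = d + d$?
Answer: $295$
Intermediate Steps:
$j{\left(f \right)} = f^{2}$
$n{\left(d \right)} = 6 d$ ($n{\left(d \right)} = 3 \left(d + d\right) = 3 \cdot 2 d = 6 d$)
$13 j{\left(-5 \right)} + n{\left(-5 \right)} = 13 \left(-5\right)^{2} + 6 \left(-5\right) = 13 \cdot 25 - 30 = 325 - 30 = 295$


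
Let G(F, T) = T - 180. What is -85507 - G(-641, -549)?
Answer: -84778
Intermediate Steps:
G(F, T) = -180 + T
-85507 - G(-641, -549) = -85507 - (-180 - 549) = -85507 - 1*(-729) = -85507 + 729 = -84778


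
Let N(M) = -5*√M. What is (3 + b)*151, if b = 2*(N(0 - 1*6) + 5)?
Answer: 1963 - 1510*I*√6 ≈ 1963.0 - 3698.7*I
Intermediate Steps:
b = 10 - 10*I*√6 (b = 2*(-5*√(0 - 1*6) + 5) = 2*(-5*√(0 - 6) + 5) = 2*(-5*I*√6 + 5) = 2*(5 - 5*I*√6) = 10 - 10*I*√6 ≈ 10.0 - 24.495*I)
(3 + b)*151 = (3 + (10 - 10*I*√6))*151 = (13 - 10*I*√6)*151 = 1963 - 1510*I*√6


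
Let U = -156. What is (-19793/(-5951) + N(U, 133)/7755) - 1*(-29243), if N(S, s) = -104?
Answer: 122701588366/4195455 ≈ 29246.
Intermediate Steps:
(-19793/(-5951) + N(U, 133)/7755) - 1*(-29243) = (-19793/(-5951) - 104/7755) - 1*(-29243) = (-19793*(-1/5951) - 104*1/7755) + 29243 = (19793/5951 - 104/7755) + 29243 = 13897801/4195455 + 29243 = 122701588366/4195455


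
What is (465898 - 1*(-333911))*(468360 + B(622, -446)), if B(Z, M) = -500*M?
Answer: 552955950240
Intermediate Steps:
(465898 - 1*(-333911))*(468360 + B(622, -446)) = (465898 - 1*(-333911))*(468360 - 500*(-446)) = (465898 + 333911)*(468360 + 223000) = 799809*691360 = 552955950240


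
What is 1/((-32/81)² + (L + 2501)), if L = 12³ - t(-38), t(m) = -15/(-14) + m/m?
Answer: 91854/388274633 ≈ 0.00023657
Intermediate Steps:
t(m) = 29/14 (t(m) = -15*(-1/14) + 1 = 15/14 + 1 = 29/14)
L = 24163/14 (L = 12³ - 1*29/14 = 1728 - 29/14 = 24163/14 ≈ 1725.9)
1/((-32/81)² + (L + 2501)) = 1/((-32/81)² + (24163/14 + 2501)) = 1/((-32*1/81)² + 59177/14) = 1/((-32/81)² + 59177/14) = 1/(1024/6561 + 59177/14) = 1/(388274633/91854) = 91854/388274633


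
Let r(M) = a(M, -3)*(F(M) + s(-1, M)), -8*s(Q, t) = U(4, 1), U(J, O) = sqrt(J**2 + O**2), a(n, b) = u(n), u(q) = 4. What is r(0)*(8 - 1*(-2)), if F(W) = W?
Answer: -5*sqrt(17) ≈ -20.616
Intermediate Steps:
a(n, b) = 4
s(Q, t) = -sqrt(17)/8 (s(Q, t) = -sqrt(4**2 + 1**2)/8 = -sqrt(16 + 1)/8 = -sqrt(17)/8)
r(M) = 4*M - sqrt(17)/2 (r(M) = 4*(M - sqrt(17)/8) = 4*M - sqrt(17)/2)
r(0)*(8 - 1*(-2)) = (4*0 - sqrt(17)/2)*(8 - 1*(-2)) = (0 - sqrt(17)/2)*(8 + 2) = -sqrt(17)/2*10 = -5*sqrt(17)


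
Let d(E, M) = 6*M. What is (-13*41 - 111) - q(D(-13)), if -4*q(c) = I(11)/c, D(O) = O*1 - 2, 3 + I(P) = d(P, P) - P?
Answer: -9673/15 ≈ -644.87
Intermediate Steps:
I(P) = -3 + 5*P (I(P) = -3 + (6*P - P) = -3 + 5*P)
D(O) = -2 + O (D(O) = O - 2 = -2 + O)
q(c) = -13/c (q(c) = -(-3 + 5*11)/(4*c) = -(-3 + 55)/(4*c) = -13/c)
(-13*41 - 111) - q(D(-13)) = (-13*41 - 111) - (-13)/(-2 - 13) = (-533 - 111) - (-13)/(-15) = -644 - (-13)*(-1)/15 = -644 - 1*13/15 = -644 - 13/15 = -9673/15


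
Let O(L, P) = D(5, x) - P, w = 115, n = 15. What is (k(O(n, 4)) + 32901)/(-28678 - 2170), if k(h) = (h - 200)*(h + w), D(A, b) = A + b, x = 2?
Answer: -9655/30848 ≈ -0.31299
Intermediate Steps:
O(L, P) = 7 - P (O(L, P) = (5 + 2) - P = 7 - P)
k(h) = (-200 + h)*(115 + h) (k(h) = (h - 200)*(h + 115) = (-200 + h)*(115 + h))
(k(O(n, 4)) + 32901)/(-28678 - 2170) = ((-23000 + (7 - 1*4)² - 85*(7 - 1*4)) + 32901)/(-28678 - 2170) = ((-23000 + (7 - 4)² - 85*(7 - 4)) + 32901)/(-30848) = ((-23000 + 3² - 85*3) + 32901)*(-1/30848) = ((-23000 + 9 - 255) + 32901)*(-1/30848) = (-23246 + 32901)*(-1/30848) = 9655*(-1/30848) = -9655/30848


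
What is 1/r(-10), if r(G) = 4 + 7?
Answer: 1/11 ≈ 0.090909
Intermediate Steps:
r(G) = 11
1/r(-10) = 1/11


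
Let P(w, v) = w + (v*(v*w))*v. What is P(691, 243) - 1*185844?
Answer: 9914909584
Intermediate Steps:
P(w, v) = w + w*v**3 (P(w, v) = w + (w*v**2)*v = w + w*v**3)
P(691, 243) - 1*185844 = 691*(1 + 243**3) - 1*185844 = 691*(1 + 14348907) - 185844 = 691*14348908 - 185844 = 9915095428 - 185844 = 9914909584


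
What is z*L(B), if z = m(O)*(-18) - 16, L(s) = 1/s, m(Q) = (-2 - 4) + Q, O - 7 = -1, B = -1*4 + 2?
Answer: 8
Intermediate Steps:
B = -2 (B = -4 + 2 = -2)
O = 6 (O = 7 - 1 = 6)
m(Q) = -6 + Q
z = -16 (z = (-6 + 6)*(-18) - 16 = 0*(-18) - 16 = 0 - 16 = -16)
z*L(B) = -16/(-2) = -16*(-1/2) = 8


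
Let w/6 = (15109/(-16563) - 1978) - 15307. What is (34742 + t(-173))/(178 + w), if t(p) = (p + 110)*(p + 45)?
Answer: -118165963/285815195 ≈ -0.41343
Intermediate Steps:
t(p) = (45 + p)*(110 + p) (t(p) = (110 + p)*(45 + p) = (45 + p)*(110 + p))
w = -572613128/5521 (w = 6*((15109/(-16563) - 1978) - 15307) = 6*((15109*(-1/16563) - 1978) - 15307) = 6*((-15109/16563 - 1978) - 15307) = 6*(-32776723/16563 - 15307) = 6*(-286306564/16563) = -572613128/5521 ≈ -1.0372e+5)
(34742 + t(-173))/(178 + w) = (34742 + (4950 + (-173)**2 + 155*(-173)))/(178 - 572613128/5521) = (34742 + (4950 + 29929 - 26815))/(-571630390/5521) = (34742 + 8064)*(-5521/571630390) = 42806*(-5521/571630390) = -118165963/285815195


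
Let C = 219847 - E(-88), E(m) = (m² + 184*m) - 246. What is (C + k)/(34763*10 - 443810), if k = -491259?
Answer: 131359/48090 ≈ 2.7315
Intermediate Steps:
E(m) = -246 + m² + 184*m
C = 228541 (C = 219847 - (-246 + (-88)² + 184*(-88)) = 219847 - (-246 + 7744 - 16192) = 219847 - 1*(-8694) = 219847 + 8694 = 228541)
(C + k)/(34763*10 - 443810) = (228541 - 491259)/(34763*10 - 443810) = -262718/(347630 - 443810) = -262718/(-96180) = -262718*(-1/96180) = 131359/48090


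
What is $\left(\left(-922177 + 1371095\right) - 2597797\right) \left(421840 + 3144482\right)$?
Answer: $-7663594453038$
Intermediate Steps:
$\left(\left(-922177 + 1371095\right) - 2597797\right) \left(421840 + 3144482\right) = \left(448918 - 2597797\right) 3566322 = \left(-2148879\right) 3566322 = -7663594453038$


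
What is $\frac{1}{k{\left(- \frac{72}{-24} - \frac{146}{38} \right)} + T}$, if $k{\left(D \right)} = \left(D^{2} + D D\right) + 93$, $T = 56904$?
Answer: $\frac{361}{20576429} \approx 1.7544 \cdot 10^{-5}$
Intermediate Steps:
$k{\left(D \right)} = 93 + 2 D^{2}$ ($k{\left(D \right)} = \left(D^{2} + D^{2}\right) + 93 = 2 D^{2} + 93 = 93 + 2 D^{2}$)
$\frac{1}{k{\left(- \frac{72}{-24} - \frac{146}{38} \right)} + T} = \frac{1}{\left(93 + 2 \left(- \frac{72}{-24} - \frac{146}{38}\right)^{2}\right) + 56904} = \frac{1}{\left(93 + 2 \left(\left(-72\right) \left(- \frac{1}{24}\right) - \frac{73}{19}\right)^{2}\right) + 56904} = \frac{1}{\left(93 + 2 \left(3 - \frac{73}{19}\right)^{2}\right) + 56904} = \frac{1}{\left(93 + 2 \left(- \frac{16}{19}\right)^{2}\right) + 56904} = \frac{1}{\left(93 + 2 \cdot \frac{256}{361}\right) + 56904} = \frac{1}{\left(93 + \frac{512}{361}\right) + 56904} = \frac{1}{\frac{34085}{361} + 56904} = \frac{1}{\frac{20576429}{361}} = \frac{361}{20576429}$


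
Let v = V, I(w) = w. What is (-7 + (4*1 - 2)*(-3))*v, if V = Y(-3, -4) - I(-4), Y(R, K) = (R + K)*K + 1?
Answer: -429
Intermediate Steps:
Y(R, K) = 1 + K*(K + R) (Y(R, K) = (K + R)*K + 1 = K*(K + R) + 1 = 1 + K*(K + R))
V = 33 (V = (1 + (-4)**2 - 4*(-3)) - 1*(-4) = (1 + 16 + 12) + 4 = 29 + 4 = 33)
v = 33
(-7 + (4*1 - 2)*(-3))*v = (-7 + (4*1 - 2)*(-3))*33 = (-7 + (4 - 2)*(-3))*33 = (-7 + 2*(-3))*33 = (-7 - 6)*33 = -13*33 = -429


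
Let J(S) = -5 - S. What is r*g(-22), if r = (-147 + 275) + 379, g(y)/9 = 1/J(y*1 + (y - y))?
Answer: 4563/17 ≈ 268.41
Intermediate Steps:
g(y) = 9/(-5 - y) (g(y) = 9/(-5 - (y*1 + (y - y))) = 9/(-5 - (y + 0)) = 9/(-5 - y))
r = 507 (r = 128 + 379 = 507)
r*g(-22) = 507*(-9/(5 - 22)) = 507*(-9/(-17)) = 507*(-9*(-1/17)) = 507*(9/17) = 4563/17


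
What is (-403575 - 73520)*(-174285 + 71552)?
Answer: 49013400635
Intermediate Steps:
(-403575 - 73520)*(-174285 + 71552) = -477095*(-102733) = 49013400635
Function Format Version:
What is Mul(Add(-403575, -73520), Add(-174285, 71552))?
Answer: 49013400635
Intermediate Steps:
Mul(Add(-403575, -73520), Add(-174285, 71552)) = Mul(-477095, -102733) = 49013400635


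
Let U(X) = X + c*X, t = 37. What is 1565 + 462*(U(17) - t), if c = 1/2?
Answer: -3748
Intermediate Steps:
c = ½ (c = 1*(½) = ½ ≈ 0.50000)
U(X) = 3*X/2 (U(X) = X + X/2 = 3*X/2)
1565 + 462*(U(17) - t) = 1565 + 462*((3/2)*17 - 1*37) = 1565 + 462*(51/2 - 37) = 1565 + 462*(-23/2) = 1565 - 5313 = -3748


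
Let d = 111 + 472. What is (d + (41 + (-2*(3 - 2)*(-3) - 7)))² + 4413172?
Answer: 4801301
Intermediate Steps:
d = 583
(d + (41 + (-2*(3 - 2)*(-3) - 7)))² + 4413172 = (583 + (41 + (-2*(3 - 2)*(-3) - 7)))² + 4413172 = (583 + (41 + (-2*1*(-3) - 7)))² + 4413172 = (583 + (41 + (-2*(-3) - 7)))² + 4413172 = (583 + (41 + (6 - 7)))² + 4413172 = (583 + (41 - 1))² + 4413172 = (583 + 40)² + 4413172 = 623² + 4413172 = 388129 + 4413172 = 4801301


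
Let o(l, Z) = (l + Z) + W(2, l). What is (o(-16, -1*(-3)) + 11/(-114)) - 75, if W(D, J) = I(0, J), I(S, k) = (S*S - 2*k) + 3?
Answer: -6053/114 ≈ -53.096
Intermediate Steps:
I(S, k) = 3 + S² - 2*k (I(S, k) = (S² - 2*k) + 3 = 3 + S² - 2*k)
W(D, J) = 3 - 2*J (W(D, J) = 3 + 0² - 2*J = 3 + 0 - 2*J = 3 - 2*J)
o(l, Z) = 3 + Z - l (o(l, Z) = (l + Z) + (3 - 2*l) = (Z + l) + (3 - 2*l) = 3 + Z - l)
(o(-16, -1*(-3)) + 11/(-114)) - 75 = ((3 - 1*(-3) - 1*(-16)) + 11/(-114)) - 75 = ((3 + 3 + 16) + 11*(-1/114)) - 75 = (22 - 11/114) - 75 = 2497/114 - 75 = -6053/114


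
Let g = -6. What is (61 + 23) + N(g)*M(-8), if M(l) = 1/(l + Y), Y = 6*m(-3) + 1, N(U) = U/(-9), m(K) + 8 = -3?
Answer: 18394/219 ≈ 83.991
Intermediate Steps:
m(K) = -11 (m(K) = -8 - 3 = -11)
N(U) = -U/9 (N(U) = U*(-⅑) = -U/9)
Y = -65 (Y = 6*(-11) + 1 = -66 + 1 = -65)
M(l) = 1/(-65 + l) (M(l) = 1/(l - 65) = 1/(-65 + l))
(61 + 23) + N(g)*M(-8) = (61 + 23) + (-⅑*(-6))/(-65 - 8) = 84 + (⅔)/(-73) = 84 + (⅔)*(-1/73) = 84 - 2/219 = 18394/219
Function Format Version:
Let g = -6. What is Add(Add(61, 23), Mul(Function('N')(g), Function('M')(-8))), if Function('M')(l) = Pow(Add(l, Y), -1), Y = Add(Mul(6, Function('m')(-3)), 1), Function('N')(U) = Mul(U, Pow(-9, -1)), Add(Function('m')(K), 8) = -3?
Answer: Rational(18394, 219) ≈ 83.991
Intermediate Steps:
Function('m')(K) = -11 (Function('m')(K) = Add(-8, -3) = -11)
Function('N')(U) = Mul(Rational(-1, 9), U) (Function('N')(U) = Mul(U, Rational(-1, 9)) = Mul(Rational(-1, 9), U))
Y = -65 (Y = Add(Mul(6, -11), 1) = Add(-66, 1) = -65)
Function('M')(l) = Pow(Add(-65, l), -1) (Function('M')(l) = Pow(Add(l, -65), -1) = Pow(Add(-65, l), -1))
Add(Add(61, 23), Mul(Function('N')(g), Function('M')(-8))) = Add(Add(61, 23), Mul(Mul(Rational(-1, 9), -6), Pow(Add(-65, -8), -1))) = Add(84, Mul(Rational(2, 3), Pow(-73, -1))) = Add(84, Mul(Rational(2, 3), Rational(-1, 73))) = Add(84, Rational(-2, 219)) = Rational(18394, 219)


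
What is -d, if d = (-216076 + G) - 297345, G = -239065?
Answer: 752486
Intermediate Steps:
d = -752486 (d = (-216076 - 239065) - 297345 = -455141 - 297345 = -752486)
-d = -1*(-752486) = 752486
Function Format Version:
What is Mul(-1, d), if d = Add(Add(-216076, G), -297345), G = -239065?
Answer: 752486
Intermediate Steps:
d = -752486 (d = Add(Add(-216076, -239065), -297345) = Add(-455141, -297345) = -752486)
Mul(-1, d) = Mul(-1, -752486) = 752486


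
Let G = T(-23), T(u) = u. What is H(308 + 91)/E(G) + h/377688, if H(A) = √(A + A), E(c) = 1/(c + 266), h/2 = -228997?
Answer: -228997/188844 + 243*√798 ≈ 6863.3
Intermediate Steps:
h = -457994 (h = 2*(-228997) = -457994)
G = -23
E(c) = 1/(266 + c)
H(A) = √2*√A (H(A) = √(2*A) = √2*√A)
H(308 + 91)/E(G) + h/377688 = (√2*√(308 + 91))/(1/(266 - 23)) - 457994/377688 = (√2*√399)/(1/243) - 457994*1/377688 = √798/(1/243) - 228997/188844 = √798*243 - 228997/188844 = 243*√798 - 228997/188844 = -228997/188844 + 243*√798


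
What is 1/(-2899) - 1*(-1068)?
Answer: 3096131/2899 ≈ 1068.0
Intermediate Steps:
1/(-2899) - 1*(-1068) = -1/2899 + 1068 = 3096131/2899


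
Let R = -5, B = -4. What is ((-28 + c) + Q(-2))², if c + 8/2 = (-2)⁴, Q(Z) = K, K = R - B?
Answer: 289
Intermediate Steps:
K = -1 (K = -5 - 1*(-4) = -5 + 4 = -1)
Q(Z) = -1
c = 12 (c = -4 + (-2)⁴ = -4 + 16 = 12)
((-28 + c) + Q(-2))² = ((-28 + 12) - 1)² = (-16 - 1)² = (-17)² = 289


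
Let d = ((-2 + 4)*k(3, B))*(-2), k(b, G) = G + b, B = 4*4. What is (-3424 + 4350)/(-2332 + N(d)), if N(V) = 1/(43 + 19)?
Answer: -57412/144583 ≈ -0.39709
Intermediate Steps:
B = 16
d = -76 (d = ((-2 + 4)*(16 + 3))*(-2) = (2*19)*(-2) = 38*(-2) = -76)
N(V) = 1/62
(-3424 + 4350)/(-2332 + N(d)) = (-3424 + 4350)/(-2332 + 1/62) = 926/(-144583/62) = 926*(-62/144583) = -57412/144583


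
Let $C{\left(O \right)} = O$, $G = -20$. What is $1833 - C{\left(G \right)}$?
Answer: $1853$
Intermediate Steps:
$1833 - C{\left(G \right)} = 1833 - -20 = 1833 + 20 = 1853$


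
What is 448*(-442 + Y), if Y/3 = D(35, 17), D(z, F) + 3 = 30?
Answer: -161728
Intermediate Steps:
D(z, F) = 27 (D(z, F) = -3 + 30 = 27)
Y = 81 (Y = 3*27 = 81)
448*(-442 + Y) = 448*(-442 + 81) = 448*(-361) = -161728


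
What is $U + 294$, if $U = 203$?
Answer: $497$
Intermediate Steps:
$U + 294 = 203 + 294 = 497$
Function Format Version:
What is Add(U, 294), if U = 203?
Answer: 497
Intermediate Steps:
Add(U, 294) = Add(203, 294) = 497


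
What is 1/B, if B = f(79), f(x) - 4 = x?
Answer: 1/83 ≈ 0.012048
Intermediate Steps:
f(x) = 4 + x
B = 83 (B = 4 + 79 = 83)
1/B = 1/83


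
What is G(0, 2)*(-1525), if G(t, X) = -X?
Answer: 3050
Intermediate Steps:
G(0, 2)*(-1525) = -1*2*(-1525) = -2*(-1525) = 3050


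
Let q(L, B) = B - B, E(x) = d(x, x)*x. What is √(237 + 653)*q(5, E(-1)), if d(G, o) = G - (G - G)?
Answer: 0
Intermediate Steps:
d(G, o) = G (d(G, o) = G - 1*0 = G + 0 = G)
E(x) = x² (E(x) = x*x = x²)
q(L, B) = 0
√(237 + 653)*q(5, E(-1)) = √(237 + 653)*0 = √890*0 = 0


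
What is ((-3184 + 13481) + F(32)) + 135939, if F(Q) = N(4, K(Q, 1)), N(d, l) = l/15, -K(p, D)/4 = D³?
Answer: 2193536/15 ≈ 1.4624e+5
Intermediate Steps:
K(p, D) = -4*D³
N(d, l) = l/15 (N(d, l) = l*(1/15) = l/15)
F(Q) = -4/15 (F(Q) = (-4*1³)/15 = (-4*1)/15 = (1/15)*(-4) = -4/15)
((-3184 + 13481) + F(32)) + 135939 = ((-3184 + 13481) - 4/15) + 135939 = (10297 - 4/15) + 135939 = 154451/15 + 135939 = 2193536/15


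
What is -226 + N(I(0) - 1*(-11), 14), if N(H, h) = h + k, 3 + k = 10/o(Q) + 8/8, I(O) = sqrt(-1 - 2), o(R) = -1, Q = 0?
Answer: -224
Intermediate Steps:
I(O) = I*sqrt(3) (I(O) = sqrt(-3) = I*sqrt(3))
k = -12 (k = -3 + (10/(-1) + 8/8) = -3 + (10*(-1) + 8*(1/8)) = -3 + (-10 + 1) = -3 - 9 = -12)
N(H, h) = -12 + h (N(H, h) = h - 12 = -12 + h)
-226 + N(I(0) - 1*(-11), 14) = -226 + (-12 + 14) = -226 + 2 = -224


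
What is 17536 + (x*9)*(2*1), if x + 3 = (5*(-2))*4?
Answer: 16762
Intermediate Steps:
x = -43 (x = -3 + (5*(-2))*4 = -3 - 10*4 = -3 - 40 = -43)
17536 + (x*9)*(2*1) = 17536 + (-43*9)*(2*1) = 17536 - 387*2 = 17536 - 774 = 16762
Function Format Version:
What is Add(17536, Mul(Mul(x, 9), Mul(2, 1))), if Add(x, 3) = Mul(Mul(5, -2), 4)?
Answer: 16762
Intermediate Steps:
x = -43 (x = Add(-3, Mul(Mul(5, -2), 4)) = Add(-3, Mul(-10, 4)) = Add(-3, -40) = -43)
Add(17536, Mul(Mul(x, 9), Mul(2, 1))) = Add(17536, Mul(Mul(-43, 9), Mul(2, 1))) = Add(17536, Mul(-387, 2)) = Add(17536, -774) = 16762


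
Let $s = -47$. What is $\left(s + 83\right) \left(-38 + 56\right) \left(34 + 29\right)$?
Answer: $40824$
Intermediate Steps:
$\left(s + 83\right) \left(-38 + 56\right) \left(34 + 29\right) = \left(-47 + 83\right) \left(-38 + 56\right) \left(34 + 29\right) = 36 \cdot 18 \cdot 63 = 36 \cdot 1134 = 40824$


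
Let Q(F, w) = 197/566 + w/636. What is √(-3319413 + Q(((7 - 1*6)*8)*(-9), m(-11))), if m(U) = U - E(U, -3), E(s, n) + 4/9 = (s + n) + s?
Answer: I*√60488229263937906/134991 ≈ 1821.9*I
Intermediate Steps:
E(s, n) = -4/9 + n + 2*s (E(s, n) = -4/9 + ((s + n) + s) = -4/9 + ((n + s) + s) = -4/9 + (n + 2*s) = -4/9 + n + 2*s)
m(U) = 31/9 - U (m(U) = U - (-4/9 - 3 + 2*U) = U - (-31/9 + 2*U) = U + (31/9 - 2*U) = 31/9 - U)
Q(F, w) = 197/566 + w/636 (Q(F, w) = 197*(1/566) + w*(1/636) = 197/566 + w/636)
√(-3319413 + Q(((7 - 1*6)*8)*(-9), m(-11))) = √(-3319413 + (197/566 + (31/9 - 1*(-11))/636)) = √(-3319413 + (197/566 + (31/9 + 11)/636)) = √(-3319413 + (197/566 + (1/636)*(130/9))) = √(-3319413 + (197/566 + 65/2862)) = √(-3319413 + 150151/404973) = √(-1344272490698/404973) = I*√60488229263937906/134991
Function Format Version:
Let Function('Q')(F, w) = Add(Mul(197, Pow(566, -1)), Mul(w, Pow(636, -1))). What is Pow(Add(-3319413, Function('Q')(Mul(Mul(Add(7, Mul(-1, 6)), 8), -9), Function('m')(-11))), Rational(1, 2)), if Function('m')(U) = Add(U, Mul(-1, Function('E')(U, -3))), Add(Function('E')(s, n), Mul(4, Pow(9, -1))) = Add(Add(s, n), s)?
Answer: Mul(Rational(1, 134991), I, Pow(60488229263937906, Rational(1, 2))) ≈ Mul(1821.9, I)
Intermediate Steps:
Function('E')(s, n) = Add(Rational(-4, 9), n, Mul(2, s)) (Function('E')(s, n) = Add(Rational(-4, 9), Add(Add(s, n), s)) = Add(Rational(-4, 9), Add(Add(n, s), s)) = Add(Rational(-4, 9), Add(n, Mul(2, s))) = Add(Rational(-4, 9), n, Mul(2, s)))
Function('m')(U) = Add(Rational(31, 9), Mul(-1, U)) (Function('m')(U) = Add(U, Mul(-1, Add(Rational(-4, 9), -3, Mul(2, U)))) = Add(U, Mul(-1, Add(Rational(-31, 9), Mul(2, U)))) = Add(U, Add(Rational(31, 9), Mul(-2, U))) = Add(Rational(31, 9), Mul(-1, U)))
Function('Q')(F, w) = Add(Rational(197, 566), Mul(Rational(1, 636), w)) (Function('Q')(F, w) = Add(Mul(197, Rational(1, 566)), Mul(w, Rational(1, 636))) = Add(Rational(197, 566), Mul(Rational(1, 636), w)))
Pow(Add(-3319413, Function('Q')(Mul(Mul(Add(7, Mul(-1, 6)), 8), -9), Function('m')(-11))), Rational(1, 2)) = Pow(Add(-3319413, Add(Rational(197, 566), Mul(Rational(1, 636), Add(Rational(31, 9), Mul(-1, -11))))), Rational(1, 2)) = Pow(Add(-3319413, Add(Rational(197, 566), Mul(Rational(1, 636), Add(Rational(31, 9), 11)))), Rational(1, 2)) = Pow(Add(-3319413, Add(Rational(197, 566), Mul(Rational(1, 636), Rational(130, 9)))), Rational(1, 2)) = Pow(Add(-3319413, Add(Rational(197, 566), Rational(65, 2862))), Rational(1, 2)) = Pow(Add(-3319413, Rational(150151, 404973)), Rational(1, 2)) = Pow(Rational(-1344272490698, 404973), Rational(1, 2)) = Mul(Rational(1, 134991), I, Pow(60488229263937906, Rational(1, 2)))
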